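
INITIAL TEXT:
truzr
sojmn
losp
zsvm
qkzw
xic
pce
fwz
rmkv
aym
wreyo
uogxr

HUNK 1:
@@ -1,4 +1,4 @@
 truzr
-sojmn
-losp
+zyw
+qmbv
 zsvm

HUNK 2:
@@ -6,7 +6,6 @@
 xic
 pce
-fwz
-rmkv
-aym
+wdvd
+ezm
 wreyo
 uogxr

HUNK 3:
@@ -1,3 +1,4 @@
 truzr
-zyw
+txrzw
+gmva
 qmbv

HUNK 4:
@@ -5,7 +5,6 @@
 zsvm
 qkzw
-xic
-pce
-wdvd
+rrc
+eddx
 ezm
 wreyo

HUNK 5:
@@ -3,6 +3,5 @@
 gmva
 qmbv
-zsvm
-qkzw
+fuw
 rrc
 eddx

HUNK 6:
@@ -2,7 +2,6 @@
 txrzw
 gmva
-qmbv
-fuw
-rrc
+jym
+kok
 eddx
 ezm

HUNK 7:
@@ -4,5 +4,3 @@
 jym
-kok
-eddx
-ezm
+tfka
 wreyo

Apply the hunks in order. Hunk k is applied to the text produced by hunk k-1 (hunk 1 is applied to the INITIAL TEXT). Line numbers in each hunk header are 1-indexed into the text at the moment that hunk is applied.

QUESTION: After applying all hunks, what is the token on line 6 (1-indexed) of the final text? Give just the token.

Answer: wreyo

Derivation:
Hunk 1: at line 1 remove [sojmn,losp] add [zyw,qmbv] -> 12 lines: truzr zyw qmbv zsvm qkzw xic pce fwz rmkv aym wreyo uogxr
Hunk 2: at line 6 remove [fwz,rmkv,aym] add [wdvd,ezm] -> 11 lines: truzr zyw qmbv zsvm qkzw xic pce wdvd ezm wreyo uogxr
Hunk 3: at line 1 remove [zyw] add [txrzw,gmva] -> 12 lines: truzr txrzw gmva qmbv zsvm qkzw xic pce wdvd ezm wreyo uogxr
Hunk 4: at line 5 remove [xic,pce,wdvd] add [rrc,eddx] -> 11 lines: truzr txrzw gmva qmbv zsvm qkzw rrc eddx ezm wreyo uogxr
Hunk 5: at line 3 remove [zsvm,qkzw] add [fuw] -> 10 lines: truzr txrzw gmva qmbv fuw rrc eddx ezm wreyo uogxr
Hunk 6: at line 2 remove [qmbv,fuw,rrc] add [jym,kok] -> 9 lines: truzr txrzw gmva jym kok eddx ezm wreyo uogxr
Hunk 7: at line 4 remove [kok,eddx,ezm] add [tfka] -> 7 lines: truzr txrzw gmva jym tfka wreyo uogxr
Final line 6: wreyo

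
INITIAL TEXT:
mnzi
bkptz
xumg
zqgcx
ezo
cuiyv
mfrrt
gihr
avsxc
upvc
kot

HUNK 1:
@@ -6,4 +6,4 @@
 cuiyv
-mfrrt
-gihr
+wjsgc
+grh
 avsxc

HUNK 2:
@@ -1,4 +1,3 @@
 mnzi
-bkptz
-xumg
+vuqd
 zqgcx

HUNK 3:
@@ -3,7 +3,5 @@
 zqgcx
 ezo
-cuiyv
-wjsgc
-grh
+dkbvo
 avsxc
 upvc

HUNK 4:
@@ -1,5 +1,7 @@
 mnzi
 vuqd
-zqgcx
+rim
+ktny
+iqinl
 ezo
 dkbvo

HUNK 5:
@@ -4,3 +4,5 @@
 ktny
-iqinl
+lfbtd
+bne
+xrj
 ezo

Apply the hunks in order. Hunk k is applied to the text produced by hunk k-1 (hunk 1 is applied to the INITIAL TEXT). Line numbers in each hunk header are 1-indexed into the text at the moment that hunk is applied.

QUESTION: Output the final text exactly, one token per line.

Hunk 1: at line 6 remove [mfrrt,gihr] add [wjsgc,grh] -> 11 lines: mnzi bkptz xumg zqgcx ezo cuiyv wjsgc grh avsxc upvc kot
Hunk 2: at line 1 remove [bkptz,xumg] add [vuqd] -> 10 lines: mnzi vuqd zqgcx ezo cuiyv wjsgc grh avsxc upvc kot
Hunk 3: at line 3 remove [cuiyv,wjsgc,grh] add [dkbvo] -> 8 lines: mnzi vuqd zqgcx ezo dkbvo avsxc upvc kot
Hunk 4: at line 1 remove [zqgcx] add [rim,ktny,iqinl] -> 10 lines: mnzi vuqd rim ktny iqinl ezo dkbvo avsxc upvc kot
Hunk 5: at line 4 remove [iqinl] add [lfbtd,bne,xrj] -> 12 lines: mnzi vuqd rim ktny lfbtd bne xrj ezo dkbvo avsxc upvc kot

Answer: mnzi
vuqd
rim
ktny
lfbtd
bne
xrj
ezo
dkbvo
avsxc
upvc
kot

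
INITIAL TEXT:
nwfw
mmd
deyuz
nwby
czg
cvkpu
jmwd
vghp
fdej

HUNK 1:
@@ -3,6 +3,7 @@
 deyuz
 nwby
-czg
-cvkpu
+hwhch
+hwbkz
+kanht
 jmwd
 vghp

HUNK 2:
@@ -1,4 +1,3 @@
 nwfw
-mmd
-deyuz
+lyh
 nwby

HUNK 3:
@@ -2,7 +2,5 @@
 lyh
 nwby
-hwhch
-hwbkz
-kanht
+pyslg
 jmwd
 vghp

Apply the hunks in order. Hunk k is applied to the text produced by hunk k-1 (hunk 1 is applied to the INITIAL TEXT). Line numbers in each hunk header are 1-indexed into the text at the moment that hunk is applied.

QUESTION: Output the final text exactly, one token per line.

Hunk 1: at line 3 remove [czg,cvkpu] add [hwhch,hwbkz,kanht] -> 10 lines: nwfw mmd deyuz nwby hwhch hwbkz kanht jmwd vghp fdej
Hunk 2: at line 1 remove [mmd,deyuz] add [lyh] -> 9 lines: nwfw lyh nwby hwhch hwbkz kanht jmwd vghp fdej
Hunk 3: at line 2 remove [hwhch,hwbkz,kanht] add [pyslg] -> 7 lines: nwfw lyh nwby pyslg jmwd vghp fdej

Answer: nwfw
lyh
nwby
pyslg
jmwd
vghp
fdej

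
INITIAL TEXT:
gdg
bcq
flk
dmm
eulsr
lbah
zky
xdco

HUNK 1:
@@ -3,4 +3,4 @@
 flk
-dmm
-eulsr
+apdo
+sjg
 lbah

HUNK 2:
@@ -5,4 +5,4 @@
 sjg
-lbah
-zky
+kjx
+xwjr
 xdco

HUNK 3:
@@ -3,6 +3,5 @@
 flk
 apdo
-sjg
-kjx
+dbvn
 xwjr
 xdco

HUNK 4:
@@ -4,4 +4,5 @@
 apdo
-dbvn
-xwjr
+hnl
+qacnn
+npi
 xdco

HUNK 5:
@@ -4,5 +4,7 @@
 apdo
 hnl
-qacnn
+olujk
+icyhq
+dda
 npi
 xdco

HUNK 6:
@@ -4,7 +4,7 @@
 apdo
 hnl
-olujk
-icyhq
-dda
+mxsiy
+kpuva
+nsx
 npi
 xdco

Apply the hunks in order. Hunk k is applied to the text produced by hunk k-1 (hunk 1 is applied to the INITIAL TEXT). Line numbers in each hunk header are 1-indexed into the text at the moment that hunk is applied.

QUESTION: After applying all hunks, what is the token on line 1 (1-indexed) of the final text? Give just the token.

Hunk 1: at line 3 remove [dmm,eulsr] add [apdo,sjg] -> 8 lines: gdg bcq flk apdo sjg lbah zky xdco
Hunk 2: at line 5 remove [lbah,zky] add [kjx,xwjr] -> 8 lines: gdg bcq flk apdo sjg kjx xwjr xdco
Hunk 3: at line 3 remove [sjg,kjx] add [dbvn] -> 7 lines: gdg bcq flk apdo dbvn xwjr xdco
Hunk 4: at line 4 remove [dbvn,xwjr] add [hnl,qacnn,npi] -> 8 lines: gdg bcq flk apdo hnl qacnn npi xdco
Hunk 5: at line 4 remove [qacnn] add [olujk,icyhq,dda] -> 10 lines: gdg bcq flk apdo hnl olujk icyhq dda npi xdco
Hunk 6: at line 4 remove [olujk,icyhq,dda] add [mxsiy,kpuva,nsx] -> 10 lines: gdg bcq flk apdo hnl mxsiy kpuva nsx npi xdco
Final line 1: gdg

Answer: gdg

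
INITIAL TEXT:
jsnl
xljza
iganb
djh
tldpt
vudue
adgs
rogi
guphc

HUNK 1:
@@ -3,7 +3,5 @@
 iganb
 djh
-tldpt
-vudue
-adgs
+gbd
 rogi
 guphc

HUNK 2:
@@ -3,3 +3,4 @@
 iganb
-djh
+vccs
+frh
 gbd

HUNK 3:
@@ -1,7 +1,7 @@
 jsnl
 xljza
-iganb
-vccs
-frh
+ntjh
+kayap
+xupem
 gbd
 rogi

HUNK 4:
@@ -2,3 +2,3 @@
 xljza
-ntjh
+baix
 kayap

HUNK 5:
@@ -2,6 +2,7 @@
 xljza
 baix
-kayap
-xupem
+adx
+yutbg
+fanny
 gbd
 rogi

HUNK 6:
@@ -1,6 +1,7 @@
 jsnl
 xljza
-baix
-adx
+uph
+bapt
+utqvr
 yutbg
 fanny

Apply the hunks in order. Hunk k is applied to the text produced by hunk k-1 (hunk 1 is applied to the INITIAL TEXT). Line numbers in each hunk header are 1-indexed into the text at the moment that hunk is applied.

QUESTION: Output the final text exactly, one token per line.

Answer: jsnl
xljza
uph
bapt
utqvr
yutbg
fanny
gbd
rogi
guphc

Derivation:
Hunk 1: at line 3 remove [tldpt,vudue,adgs] add [gbd] -> 7 lines: jsnl xljza iganb djh gbd rogi guphc
Hunk 2: at line 3 remove [djh] add [vccs,frh] -> 8 lines: jsnl xljza iganb vccs frh gbd rogi guphc
Hunk 3: at line 1 remove [iganb,vccs,frh] add [ntjh,kayap,xupem] -> 8 lines: jsnl xljza ntjh kayap xupem gbd rogi guphc
Hunk 4: at line 2 remove [ntjh] add [baix] -> 8 lines: jsnl xljza baix kayap xupem gbd rogi guphc
Hunk 5: at line 2 remove [kayap,xupem] add [adx,yutbg,fanny] -> 9 lines: jsnl xljza baix adx yutbg fanny gbd rogi guphc
Hunk 6: at line 1 remove [baix,adx] add [uph,bapt,utqvr] -> 10 lines: jsnl xljza uph bapt utqvr yutbg fanny gbd rogi guphc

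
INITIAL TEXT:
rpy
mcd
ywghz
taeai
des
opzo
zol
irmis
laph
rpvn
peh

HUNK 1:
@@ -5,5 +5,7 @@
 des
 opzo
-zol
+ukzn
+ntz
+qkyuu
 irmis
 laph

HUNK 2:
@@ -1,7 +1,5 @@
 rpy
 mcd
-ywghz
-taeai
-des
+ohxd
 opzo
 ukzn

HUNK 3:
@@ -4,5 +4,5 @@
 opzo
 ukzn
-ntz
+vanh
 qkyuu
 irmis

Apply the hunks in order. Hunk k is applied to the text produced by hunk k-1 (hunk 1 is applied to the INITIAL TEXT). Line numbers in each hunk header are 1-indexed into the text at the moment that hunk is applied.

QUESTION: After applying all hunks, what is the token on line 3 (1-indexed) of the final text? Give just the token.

Answer: ohxd

Derivation:
Hunk 1: at line 5 remove [zol] add [ukzn,ntz,qkyuu] -> 13 lines: rpy mcd ywghz taeai des opzo ukzn ntz qkyuu irmis laph rpvn peh
Hunk 2: at line 1 remove [ywghz,taeai,des] add [ohxd] -> 11 lines: rpy mcd ohxd opzo ukzn ntz qkyuu irmis laph rpvn peh
Hunk 3: at line 4 remove [ntz] add [vanh] -> 11 lines: rpy mcd ohxd opzo ukzn vanh qkyuu irmis laph rpvn peh
Final line 3: ohxd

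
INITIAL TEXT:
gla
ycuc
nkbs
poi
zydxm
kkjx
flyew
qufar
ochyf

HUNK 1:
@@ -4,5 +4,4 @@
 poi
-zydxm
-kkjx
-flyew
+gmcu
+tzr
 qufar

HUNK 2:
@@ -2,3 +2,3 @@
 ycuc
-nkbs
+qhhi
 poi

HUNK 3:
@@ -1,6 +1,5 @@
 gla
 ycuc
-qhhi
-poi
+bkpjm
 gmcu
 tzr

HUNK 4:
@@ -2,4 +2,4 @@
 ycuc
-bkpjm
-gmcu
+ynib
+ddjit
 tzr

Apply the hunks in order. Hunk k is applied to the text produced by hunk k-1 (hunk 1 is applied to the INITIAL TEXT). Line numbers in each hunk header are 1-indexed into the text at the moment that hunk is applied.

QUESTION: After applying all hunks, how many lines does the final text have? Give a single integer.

Hunk 1: at line 4 remove [zydxm,kkjx,flyew] add [gmcu,tzr] -> 8 lines: gla ycuc nkbs poi gmcu tzr qufar ochyf
Hunk 2: at line 2 remove [nkbs] add [qhhi] -> 8 lines: gla ycuc qhhi poi gmcu tzr qufar ochyf
Hunk 3: at line 1 remove [qhhi,poi] add [bkpjm] -> 7 lines: gla ycuc bkpjm gmcu tzr qufar ochyf
Hunk 4: at line 2 remove [bkpjm,gmcu] add [ynib,ddjit] -> 7 lines: gla ycuc ynib ddjit tzr qufar ochyf
Final line count: 7

Answer: 7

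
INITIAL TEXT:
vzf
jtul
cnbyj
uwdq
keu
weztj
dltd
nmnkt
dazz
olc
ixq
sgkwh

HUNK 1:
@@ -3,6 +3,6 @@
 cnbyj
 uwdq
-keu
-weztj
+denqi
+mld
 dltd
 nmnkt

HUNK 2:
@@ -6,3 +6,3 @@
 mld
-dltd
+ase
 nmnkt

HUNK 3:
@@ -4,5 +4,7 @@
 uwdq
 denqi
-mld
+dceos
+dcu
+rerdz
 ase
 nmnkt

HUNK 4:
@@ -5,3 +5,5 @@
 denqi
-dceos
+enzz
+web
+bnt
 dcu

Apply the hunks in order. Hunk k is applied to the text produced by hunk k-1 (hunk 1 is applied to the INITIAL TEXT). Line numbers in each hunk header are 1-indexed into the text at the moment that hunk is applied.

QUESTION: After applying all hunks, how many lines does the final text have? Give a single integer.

Answer: 16

Derivation:
Hunk 1: at line 3 remove [keu,weztj] add [denqi,mld] -> 12 lines: vzf jtul cnbyj uwdq denqi mld dltd nmnkt dazz olc ixq sgkwh
Hunk 2: at line 6 remove [dltd] add [ase] -> 12 lines: vzf jtul cnbyj uwdq denqi mld ase nmnkt dazz olc ixq sgkwh
Hunk 3: at line 4 remove [mld] add [dceos,dcu,rerdz] -> 14 lines: vzf jtul cnbyj uwdq denqi dceos dcu rerdz ase nmnkt dazz olc ixq sgkwh
Hunk 4: at line 5 remove [dceos] add [enzz,web,bnt] -> 16 lines: vzf jtul cnbyj uwdq denqi enzz web bnt dcu rerdz ase nmnkt dazz olc ixq sgkwh
Final line count: 16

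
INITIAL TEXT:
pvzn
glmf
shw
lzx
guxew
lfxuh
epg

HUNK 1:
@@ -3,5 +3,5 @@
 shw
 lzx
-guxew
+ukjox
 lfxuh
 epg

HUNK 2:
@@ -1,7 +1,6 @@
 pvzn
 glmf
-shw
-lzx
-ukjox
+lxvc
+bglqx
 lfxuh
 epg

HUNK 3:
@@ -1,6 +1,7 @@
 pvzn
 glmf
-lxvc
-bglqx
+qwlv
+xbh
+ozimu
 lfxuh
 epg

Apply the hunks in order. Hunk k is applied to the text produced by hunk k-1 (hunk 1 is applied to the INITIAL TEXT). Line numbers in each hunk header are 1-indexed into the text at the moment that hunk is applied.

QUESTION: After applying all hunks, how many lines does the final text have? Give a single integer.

Hunk 1: at line 3 remove [guxew] add [ukjox] -> 7 lines: pvzn glmf shw lzx ukjox lfxuh epg
Hunk 2: at line 1 remove [shw,lzx,ukjox] add [lxvc,bglqx] -> 6 lines: pvzn glmf lxvc bglqx lfxuh epg
Hunk 3: at line 1 remove [lxvc,bglqx] add [qwlv,xbh,ozimu] -> 7 lines: pvzn glmf qwlv xbh ozimu lfxuh epg
Final line count: 7

Answer: 7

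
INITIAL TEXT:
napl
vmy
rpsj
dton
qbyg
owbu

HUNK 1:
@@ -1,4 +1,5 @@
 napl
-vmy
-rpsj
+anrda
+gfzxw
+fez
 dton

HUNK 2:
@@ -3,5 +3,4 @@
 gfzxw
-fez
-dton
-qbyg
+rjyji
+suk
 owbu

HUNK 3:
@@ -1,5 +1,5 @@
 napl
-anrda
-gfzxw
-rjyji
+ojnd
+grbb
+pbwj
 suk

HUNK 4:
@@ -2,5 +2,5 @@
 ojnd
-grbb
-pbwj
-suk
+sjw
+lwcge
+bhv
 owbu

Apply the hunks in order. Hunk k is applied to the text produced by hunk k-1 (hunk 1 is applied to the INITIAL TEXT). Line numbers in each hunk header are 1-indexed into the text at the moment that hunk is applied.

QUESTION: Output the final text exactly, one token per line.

Hunk 1: at line 1 remove [vmy,rpsj] add [anrda,gfzxw,fez] -> 7 lines: napl anrda gfzxw fez dton qbyg owbu
Hunk 2: at line 3 remove [fez,dton,qbyg] add [rjyji,suk] -> 6 lines: napl anrda gfzxw rjyji suk owbu
Hunk 3: at line 1 remove [anrda,gfzxw,rjyji] add [ojnd,grbb,pbwj] -> 6 lines: napl ojnd grbb pbwj suk owbu
Hunk 4: at line 2 remove [grbb,pbwj,suk] add [sjw,lwcge,bhv] -> 6 lines: napl ojnd sjw lwcge bhv owbu

Answer: napl
ojnd
sjw
lwcge
bhv
owbu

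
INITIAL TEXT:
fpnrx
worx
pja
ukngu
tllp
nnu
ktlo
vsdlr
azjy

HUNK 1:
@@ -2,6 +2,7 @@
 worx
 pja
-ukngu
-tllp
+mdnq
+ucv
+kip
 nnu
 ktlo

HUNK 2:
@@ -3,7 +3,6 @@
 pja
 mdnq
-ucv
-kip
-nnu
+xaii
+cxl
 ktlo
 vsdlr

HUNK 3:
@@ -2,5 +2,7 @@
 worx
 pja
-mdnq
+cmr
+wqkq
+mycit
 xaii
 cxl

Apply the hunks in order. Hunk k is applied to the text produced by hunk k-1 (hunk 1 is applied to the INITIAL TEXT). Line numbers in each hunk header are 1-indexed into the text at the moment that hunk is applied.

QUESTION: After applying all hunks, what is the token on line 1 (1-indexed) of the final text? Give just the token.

Answer: fpnrx

Derivation:
Hunk 1: at line 2 remove [ukngu,tllp] add [mdnq,ucv,kip] -> 10 lines: fpnrx worx pja mdnq ucv kip nnu ktlo vsdlr azjy
Hunk 2: at line 3 remove [ucv,kip,nnu] add [xaii,cxl] -> 9 lines: fpnrx worx pja mdnq xaii cxl ktlo vsdlr azjy
Hunk 3: at line 2 remove [mdnq] add [cmr,wqkq,mycit] -> 11 lines: fpnrx worx pja cmr wqkq mycit xaii cxl ktlo vsdlr azjy
Final line 1: fpnrx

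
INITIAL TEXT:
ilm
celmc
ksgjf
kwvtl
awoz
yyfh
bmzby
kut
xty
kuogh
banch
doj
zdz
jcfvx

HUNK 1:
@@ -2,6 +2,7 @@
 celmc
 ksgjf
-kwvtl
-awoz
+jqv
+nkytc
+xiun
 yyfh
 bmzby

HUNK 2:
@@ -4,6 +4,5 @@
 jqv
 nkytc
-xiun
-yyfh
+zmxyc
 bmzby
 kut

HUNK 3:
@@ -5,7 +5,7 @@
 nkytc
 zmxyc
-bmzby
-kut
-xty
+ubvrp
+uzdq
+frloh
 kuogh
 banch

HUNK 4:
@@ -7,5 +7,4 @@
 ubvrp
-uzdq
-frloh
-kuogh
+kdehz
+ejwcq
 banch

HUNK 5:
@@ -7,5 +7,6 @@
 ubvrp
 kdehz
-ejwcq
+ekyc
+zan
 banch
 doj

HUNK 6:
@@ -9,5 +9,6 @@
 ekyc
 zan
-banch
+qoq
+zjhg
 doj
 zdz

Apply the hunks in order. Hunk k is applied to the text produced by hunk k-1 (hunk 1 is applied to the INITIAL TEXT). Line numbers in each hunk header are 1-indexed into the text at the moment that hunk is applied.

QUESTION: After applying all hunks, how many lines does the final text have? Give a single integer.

Answer: 15

Derivation:
Hunk 1: at line 2 remove [kwvtl,awoz] add [jqv,nkytc,xiun] -> 15 lines: ilm celmc ksgjf jqv nkytc xiun yyfh bmzby kut xty kuogh banch doj zdz jcfvx
Hunk 2: at line 4 remove [xiun,yyfh] add [zmxyc] -> 14 lines: ilm celmc ksgjf jqv nkytc zmxyc bmzby kut xty kuogh banch doj zdz jcfvx
Hunk 3: at line 5 remove [bmzby,kut,xty] add [ubvrp,uzdq,frloh] -> 14 lines: ilm celmc ksgjf jqv nkytc zmxyc ubvrp uzdq frloh kuogh banch doj zdz jcfvx
Hunk 4: at line 7 remove [uzdq,frloh,kuogh] add [kdehz,ejwcq] -> 13 lines: ilm celmc ksgjf jqv nkytc zmxyc ubvrp kdehz ejwcq banch doj zdz jcfvx
Hunk 5: at line 7 remove [ejwcq] add [ekyc,zan] -> 14 lines: ilm celmc ksgjf jqv nkytc zmxyc ubvrp kdehz ekyc zan banch doj zdz jcfvx
Hunk 6: at line 9 remove [banch] add [qoq,zjhg] -> 15 lines: ilm celmc ksgjf jqv nkytc zmxyc ubvrp kdehz ekyc zan qoq zjhg doj zdz jcfvx
Final line count: 15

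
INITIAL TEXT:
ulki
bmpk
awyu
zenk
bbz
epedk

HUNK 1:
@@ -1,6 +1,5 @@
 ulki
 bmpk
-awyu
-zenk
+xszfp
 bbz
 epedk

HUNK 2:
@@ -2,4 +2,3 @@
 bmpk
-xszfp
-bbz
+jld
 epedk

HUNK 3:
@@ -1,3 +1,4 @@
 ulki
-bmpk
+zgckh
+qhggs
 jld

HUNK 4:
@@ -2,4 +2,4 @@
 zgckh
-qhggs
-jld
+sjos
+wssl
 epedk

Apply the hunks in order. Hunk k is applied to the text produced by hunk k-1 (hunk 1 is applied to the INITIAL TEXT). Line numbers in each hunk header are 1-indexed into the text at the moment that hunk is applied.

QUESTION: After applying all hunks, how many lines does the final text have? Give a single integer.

Hunk 1: at line 1 remove [awyu,zenk] add [xszfp] -> 5 lines: ulki bmpk xszfp bbz epedk
Hunk 2: at line 2 remove [xszfp,bbz] add [jld] -> 4 lines: ulki bmpk jld epedk
Hunk 3: at line 1 remove [bmpk] add [zgckh,qhggs] -> 5 lines: ulki zgckh qhggs jld epedk
Hunk 4: at line 2 remove [qhggs,jld] add [sjos,wssl] -> 5 lines: ulki zgckh sjos wssl epedk
Final line count: 5

Answer: 5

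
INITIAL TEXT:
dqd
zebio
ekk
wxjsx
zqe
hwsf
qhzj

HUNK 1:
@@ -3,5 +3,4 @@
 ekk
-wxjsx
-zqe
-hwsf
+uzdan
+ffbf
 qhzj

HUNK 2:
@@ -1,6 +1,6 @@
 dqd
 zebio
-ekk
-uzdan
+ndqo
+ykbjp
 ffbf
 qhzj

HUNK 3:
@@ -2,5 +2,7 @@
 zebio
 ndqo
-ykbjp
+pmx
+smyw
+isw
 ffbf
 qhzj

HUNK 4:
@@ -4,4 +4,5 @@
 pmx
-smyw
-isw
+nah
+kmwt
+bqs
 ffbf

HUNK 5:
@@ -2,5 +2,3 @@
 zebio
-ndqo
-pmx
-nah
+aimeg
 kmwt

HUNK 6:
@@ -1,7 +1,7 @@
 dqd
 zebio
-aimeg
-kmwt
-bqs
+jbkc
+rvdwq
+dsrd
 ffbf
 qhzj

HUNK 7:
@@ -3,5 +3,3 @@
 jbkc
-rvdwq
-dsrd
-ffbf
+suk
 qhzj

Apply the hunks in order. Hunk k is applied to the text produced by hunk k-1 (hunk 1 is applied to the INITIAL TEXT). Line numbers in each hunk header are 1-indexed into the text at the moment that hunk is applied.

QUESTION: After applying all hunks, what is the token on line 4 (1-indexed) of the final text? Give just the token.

Answer: suk

Derivation:
Hunk 1: at line 3 remove [wxjsx,zqe,hwsf] add [uzdan,ffbf] -> 6 lines: dqd zebio ekk uzdan ffbf qhzj
Hunk 2: at line 1 remove [ekk,uzdan] add [ndqo,ykbjp] -> 6 lines: dqd zebio ndqo ykbjp ffbf qhzj
Hunk 3: at line 2 remove [ykbjp] add [pmx,smyw,isw] -> 8 lines: dqd zebio ndqo pmx smyw isw ffbf qhzj
Hunk 4: at line 4 remove [smyw,isw] add [nah,kmwt,bqs] -> 9 lines: dqd zebio ndqo pmx nah kmwt bqs ffbf qhzj
Hunk 5: at line 2 remove [ndqo,pmx,nah] add [aimeg] -> 7 lines: dqd zebio aimeg kmwt bqs ffbf qhzj
Hunk 6: at line 1 remove [aimeg,kmwt,bqs] add [jbkc,rvdwq,dsrd] -> 7 lines: dqd zebio jbkc rvdwq dsrd ffbf qhzj
Hunk 7: at line 3 remove [rvdwq,dsrd,ffbf] add [suk] -> 5 lines: dqd zebio jbkc suk qhzj
Final line 4: suk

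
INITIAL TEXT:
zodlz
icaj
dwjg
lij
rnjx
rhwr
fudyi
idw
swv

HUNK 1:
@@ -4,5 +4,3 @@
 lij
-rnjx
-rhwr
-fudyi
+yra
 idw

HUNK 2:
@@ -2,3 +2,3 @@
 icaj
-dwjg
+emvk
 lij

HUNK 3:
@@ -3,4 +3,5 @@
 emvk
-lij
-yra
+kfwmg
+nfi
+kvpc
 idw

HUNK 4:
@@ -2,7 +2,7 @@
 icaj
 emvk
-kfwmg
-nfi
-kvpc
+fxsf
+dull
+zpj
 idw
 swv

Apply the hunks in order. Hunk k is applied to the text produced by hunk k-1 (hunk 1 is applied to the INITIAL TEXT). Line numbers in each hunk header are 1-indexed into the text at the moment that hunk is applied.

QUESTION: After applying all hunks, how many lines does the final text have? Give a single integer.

Answer: 8

Derivation:
Hunk 1: at line 4 remove [rnjx,rhwr,fudyi] add [yra] -> 7 lines: zodlz icaj dwjg lij yra idw swv
Hunk 2: at line 2 remove [dwjg] add [emvk] -> 7 lines: zodlz icaj emvk lij yra idw swv
Hunk 3: at line 3 remove [lij,yra] add [kfwmg,nfi,kvpc] -> 8 lines: zodlz icaj emvk kfwmg nfi kvpc idw swv
Hunk 4: at line 2 remove [kfwmg,nfi,kvpc] add [fxsf,dull,zpj] -> 8 lines: zodlz icaj emvk fxsf dull zpj idw swv
Final line count: 8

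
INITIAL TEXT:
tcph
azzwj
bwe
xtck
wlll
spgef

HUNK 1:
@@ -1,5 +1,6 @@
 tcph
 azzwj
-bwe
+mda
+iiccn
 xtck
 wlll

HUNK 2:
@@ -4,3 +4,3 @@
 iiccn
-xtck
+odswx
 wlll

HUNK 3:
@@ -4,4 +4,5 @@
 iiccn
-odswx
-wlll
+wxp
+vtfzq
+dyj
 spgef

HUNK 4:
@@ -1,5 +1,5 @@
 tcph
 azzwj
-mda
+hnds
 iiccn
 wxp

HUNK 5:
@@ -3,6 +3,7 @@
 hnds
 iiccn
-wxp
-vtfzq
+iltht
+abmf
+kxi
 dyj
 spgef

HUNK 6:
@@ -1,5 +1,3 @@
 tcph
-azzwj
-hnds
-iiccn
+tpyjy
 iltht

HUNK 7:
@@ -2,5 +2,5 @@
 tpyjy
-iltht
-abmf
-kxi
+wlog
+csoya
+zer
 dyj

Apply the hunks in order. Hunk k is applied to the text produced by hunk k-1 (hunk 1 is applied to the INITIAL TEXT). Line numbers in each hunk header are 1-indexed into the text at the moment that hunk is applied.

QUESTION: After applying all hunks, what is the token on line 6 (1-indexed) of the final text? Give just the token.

Hunk 1: at line 1 remove [bwe] add [mda,iiccn] -> 7 lines: tcph azzwj mda iiccn xtck wlll spgef
Hunk 2: at line 4 remove [xtck] add [odswx] -> 7 lines: tcph azzwj mda iiccn odswx wlll spgef
Hunk 3: at line 4 remove [odswx,wlll] add [wxp,vtfzq,dyj] -> 8 lines: tcph azzwj mda iiccn wxp vtfzq dyj spgef
Hunk 4: at line 1 remove [mda] add [hnds] -> 8 lines: tcph azzwj hnds iiccn wxp vtfzq dyj spgef
Hunk 5: at line 3 remove [wxp,vtfzq] add [iltht,abmf,kxi] -> 9 lines: tcph azzwj hnds iiccn iltht abmf kxi dyj spgef
Hunk 6: at line 1 remove [azzwj,hnds,iiccn] add [tpyjy] -> 7 lines: tcph tpyjy iltht abmf kxi dyj spgef
Hunk 7: at line 2 remove [iltht,abmf,kxi] add [wlog,csoya,zer] -> 7 lines: tcph tpyjy wlog csoya zer dyj spgef
Final line 6: dyj

Answer: dyj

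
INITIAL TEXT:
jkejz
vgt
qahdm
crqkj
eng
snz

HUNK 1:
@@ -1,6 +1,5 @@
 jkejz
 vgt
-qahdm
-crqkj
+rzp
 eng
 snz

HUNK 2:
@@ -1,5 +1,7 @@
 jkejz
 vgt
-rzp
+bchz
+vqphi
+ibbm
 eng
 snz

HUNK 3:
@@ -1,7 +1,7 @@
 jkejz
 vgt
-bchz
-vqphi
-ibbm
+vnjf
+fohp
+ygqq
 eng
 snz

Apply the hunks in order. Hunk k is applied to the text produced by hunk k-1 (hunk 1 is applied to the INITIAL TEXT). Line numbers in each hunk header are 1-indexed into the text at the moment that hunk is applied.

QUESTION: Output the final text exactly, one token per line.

Hunk 1: at line 1 remove [qahdm,crqkj] add [rzp] -> 5 lines: jkejz vgt rzp eng snz
Hunk 2: at line 1 remove [rzp] add [bchz,vqphi,ibbm] -> 7 lines: jkejz vgt bchz vqphi ibbm eng snz
Hunk 3: at line 1 remove [bchz,vqphi,ibbm] add [vnjf,fohp,ygqq] -> 7 lines: jkejz vgt vnjf fohp ygqq eng snz

Answer: jkejz
vgt
vnjf
fohp
ygqq
eng
snz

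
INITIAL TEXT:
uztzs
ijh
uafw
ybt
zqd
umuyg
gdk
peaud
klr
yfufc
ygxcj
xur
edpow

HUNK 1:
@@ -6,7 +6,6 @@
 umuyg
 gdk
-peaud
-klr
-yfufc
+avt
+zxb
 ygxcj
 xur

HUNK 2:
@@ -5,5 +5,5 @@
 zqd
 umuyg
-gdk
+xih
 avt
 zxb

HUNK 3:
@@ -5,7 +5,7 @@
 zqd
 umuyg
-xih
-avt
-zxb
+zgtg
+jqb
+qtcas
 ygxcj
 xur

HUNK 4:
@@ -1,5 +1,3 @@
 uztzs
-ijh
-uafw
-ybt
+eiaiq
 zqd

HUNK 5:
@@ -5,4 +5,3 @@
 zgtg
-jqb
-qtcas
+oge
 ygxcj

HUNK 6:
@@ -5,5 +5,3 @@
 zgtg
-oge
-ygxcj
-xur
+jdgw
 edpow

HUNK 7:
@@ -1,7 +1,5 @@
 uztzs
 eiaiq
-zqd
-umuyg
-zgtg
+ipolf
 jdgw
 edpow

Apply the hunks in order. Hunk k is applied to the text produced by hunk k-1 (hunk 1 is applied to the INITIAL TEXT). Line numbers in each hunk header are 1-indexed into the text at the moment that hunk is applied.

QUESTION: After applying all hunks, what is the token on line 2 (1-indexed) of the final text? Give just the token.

Hunk 1: at line 6 remove [peaud,klr,yfufc] add [avt,zxb] -> 12 lines: uztzs ijh uafw ybt zqd umuyg gdk avt zxb ygxcj xur edpow
Hunk 2: at line 5 remove [gdk] add [xih] -> 12 lines: uztzs ijh uafw ybt zqd umuyg xih avt zxb ygxcj xur edpow
Hunk 3: at line 5 remove [xih,avt,zxb] add [zgtg,jqb,qtcas] -> 12 lines: uztzs ijh uafw ybt zqd umuyg zgtg jqb qtcas ygxcj xur edpow
Hunk 4: at line 1 remove [ijh,uafw,ybt] add [eiaiq] -> 10 lines: uztzs eiaiq zqd umuyg zgtg jqb qtcas ygxcj xur edpow
Hunk 5: at line 5 remove [jqb,qtcas] add [oge] -> 9 lines: uztzs eiaiq zqd umuyg zgtg oge ygxcj xur edpow
Hunk 6: at line 5 remove [oge,ygxcj,xur] add [jdgw] -> 7 lines: uztzs eiaiq zqd umuyg zgtg jdgw edpow
Hunk 7: at line 1 remove [zqd,umuyg,zgtg] add [ipolf] -> 5 lines: uztzs eiaiq ipolf jdgw edpow
Final line 2: eiaiq

Answer: eiaiq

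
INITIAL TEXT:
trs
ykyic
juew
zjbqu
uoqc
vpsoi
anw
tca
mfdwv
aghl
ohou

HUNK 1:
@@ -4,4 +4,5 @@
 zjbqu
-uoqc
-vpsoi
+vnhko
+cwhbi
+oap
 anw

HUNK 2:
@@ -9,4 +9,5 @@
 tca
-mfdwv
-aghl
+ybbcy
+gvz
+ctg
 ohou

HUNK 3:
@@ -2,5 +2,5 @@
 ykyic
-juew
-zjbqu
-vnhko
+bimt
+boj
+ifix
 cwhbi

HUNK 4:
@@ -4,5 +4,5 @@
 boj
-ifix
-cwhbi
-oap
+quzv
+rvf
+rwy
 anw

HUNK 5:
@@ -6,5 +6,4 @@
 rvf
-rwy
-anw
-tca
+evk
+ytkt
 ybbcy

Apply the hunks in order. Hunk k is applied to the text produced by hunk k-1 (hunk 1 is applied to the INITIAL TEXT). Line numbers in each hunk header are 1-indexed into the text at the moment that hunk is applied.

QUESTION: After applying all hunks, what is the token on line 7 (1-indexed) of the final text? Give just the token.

Answer: evk

Derivation:
Hunk 1: at line 4 remove [uoqc,vpsoi] add [vnhko,cwhbi,oap] -> 12 lines: trs ykyic juew zjbqu vnhko cwhbi oap anw tca mfdwv aghl ohou
Hunk 2: at line 9 remove [mfdwv,aghl] add [ybbcy,gvz,ctg] -> 13 lines: trs ykyic juew zjbqu vnhko cwhbi oap anw tca ybbcy gvz ctg ohou
Hunk 3: at line 2 remove [juew,zjbqu,vnhko] add [bimt,boj,ifix] -> 13 lines: trs ykyic bimt boj ifix cwhbi oap anw tca ybbcy gvz ctg ohou
Hunk 4: at line 4 remove [ifix,cwhbi,oap] add [quzv,rvf,rwy] -> 13 lines: trs ykyic bimt boj quzv rvf rwy anw tca ybbcy gvz ctg ohou
Hunk 5: at line 6 remove [rwy,anw,tca] add [evk,ytkt] -> 12 lines: trs ykyic bimt boj quzv rvf evk ytkt ybbcy gvz ctg ohou
Final line 7: evk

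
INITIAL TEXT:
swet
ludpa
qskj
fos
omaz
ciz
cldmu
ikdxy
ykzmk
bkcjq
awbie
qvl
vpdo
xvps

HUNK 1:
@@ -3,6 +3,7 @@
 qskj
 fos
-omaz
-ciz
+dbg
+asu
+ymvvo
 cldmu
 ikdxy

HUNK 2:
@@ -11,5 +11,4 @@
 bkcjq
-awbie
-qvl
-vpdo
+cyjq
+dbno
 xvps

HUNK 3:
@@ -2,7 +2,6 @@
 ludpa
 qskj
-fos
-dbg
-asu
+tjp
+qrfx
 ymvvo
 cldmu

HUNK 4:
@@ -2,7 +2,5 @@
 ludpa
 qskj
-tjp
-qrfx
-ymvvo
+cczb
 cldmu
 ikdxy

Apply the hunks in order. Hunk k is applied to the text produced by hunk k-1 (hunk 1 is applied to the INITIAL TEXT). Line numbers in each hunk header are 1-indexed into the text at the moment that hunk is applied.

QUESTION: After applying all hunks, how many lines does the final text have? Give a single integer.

Answer: 11

Derivation:
Hunk 1: at line 3 remove [omaz,ciz] add [dbg,asu,ymvvo] -> 15 lines: swet ludpa qskj fos dbg asu ymvvo cldmu ikdxy ykzmk bkcjq awbie qvl vpdo xvps
Hunk 2: at line 11 remove [awbie,qvl,vpdo] add [cyjq,dbno] -> 14 lines: swet ludpa qskj fos dbg asu ymvvo cldmu ikdxy ykzmk bkcjq cyjq dbno xvps
Hunk 3: at line 2 remove [fos,dbg,asu] add [tjp,qrfx] -> 13 lines: swet ludpa qskj tjp qrfx ymvvo cldmu ikdxy ykzmk bkcjq cyjq dbno xvps
Hunk 4: at line 2 remove [tjp,qrfx,ymvvo] add [cczb] -> 11 lines: swet ludpa qskj cczb cldmu ikdxy ykzmk bkcjq cyjq dbno xvps
Final line count: 11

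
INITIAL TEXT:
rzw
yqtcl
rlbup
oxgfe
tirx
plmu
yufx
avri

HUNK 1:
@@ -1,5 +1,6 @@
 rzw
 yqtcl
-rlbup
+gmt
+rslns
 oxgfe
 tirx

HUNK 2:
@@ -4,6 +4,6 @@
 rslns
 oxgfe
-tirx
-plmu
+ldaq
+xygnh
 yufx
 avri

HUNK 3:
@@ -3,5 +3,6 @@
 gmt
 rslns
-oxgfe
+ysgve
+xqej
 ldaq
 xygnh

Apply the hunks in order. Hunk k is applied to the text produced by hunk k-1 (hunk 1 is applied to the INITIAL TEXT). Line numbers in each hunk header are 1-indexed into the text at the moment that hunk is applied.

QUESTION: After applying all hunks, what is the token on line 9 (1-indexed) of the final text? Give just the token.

Hunk 1: at line 1 remove [rlbup] add [gmt,rslns] -> 9 lines: rzw yqtcl gmt rslns oxgfe tirx plmu yufx avri
Hunk 2: at line 4 remove [tirx,plmu] add [ldaq,xygnh] -> 9 lines: rzw yqtcl gmt rslns oxgfe ldaq xygnh yufx avri
Hunk 3: at line 3 remove [oxgfe] add [ysgve,xqej] -> 10 lines: rzw yqtcl gmt rslns ysgve xqej ldaq xygnh yufx avri
Final line 9: yufx

Answer: yufx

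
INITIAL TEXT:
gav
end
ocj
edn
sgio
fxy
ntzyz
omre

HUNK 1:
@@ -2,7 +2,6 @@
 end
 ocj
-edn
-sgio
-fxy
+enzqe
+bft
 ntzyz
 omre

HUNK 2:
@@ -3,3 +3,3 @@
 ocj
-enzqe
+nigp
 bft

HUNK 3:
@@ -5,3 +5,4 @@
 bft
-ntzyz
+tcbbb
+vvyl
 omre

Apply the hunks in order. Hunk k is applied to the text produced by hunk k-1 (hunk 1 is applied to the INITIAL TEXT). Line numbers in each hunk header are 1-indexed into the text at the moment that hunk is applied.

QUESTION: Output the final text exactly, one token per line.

Answer: gav
end
ocj
nigp
bft
tcbbb
vvyl
omre

Derivation:
Hunk 1: at line 2 remove [edn,sgio,fxy] add [enzqe,bft] -> 7 lines: gav end ocj enzqe bft ntzyz omre
Hunk 2: at line 3 remove [enzqe] add [nigp] -> 7 lines: gav end ocj nigp bft ntzyz omre
Hunk 3: at line 5 remove [ntzyz] add [tcbbb,vvyl] -> 8 lines: gav end ocj nigp bft tcbbb vvyl omre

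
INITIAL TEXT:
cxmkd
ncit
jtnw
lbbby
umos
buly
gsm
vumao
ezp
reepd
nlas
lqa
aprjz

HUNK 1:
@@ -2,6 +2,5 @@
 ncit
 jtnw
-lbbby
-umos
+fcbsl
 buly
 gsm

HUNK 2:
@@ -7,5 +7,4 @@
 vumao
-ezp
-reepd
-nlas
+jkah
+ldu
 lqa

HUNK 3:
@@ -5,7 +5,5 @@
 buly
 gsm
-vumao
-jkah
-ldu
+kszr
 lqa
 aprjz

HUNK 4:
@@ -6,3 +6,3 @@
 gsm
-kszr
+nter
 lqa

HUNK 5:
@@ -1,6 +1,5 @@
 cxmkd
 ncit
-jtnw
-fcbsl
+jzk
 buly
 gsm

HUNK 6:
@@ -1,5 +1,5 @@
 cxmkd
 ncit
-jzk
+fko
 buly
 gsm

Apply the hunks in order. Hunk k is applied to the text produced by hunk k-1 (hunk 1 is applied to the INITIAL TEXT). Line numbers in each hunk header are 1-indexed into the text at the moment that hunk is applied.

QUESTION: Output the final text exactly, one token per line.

Hunk 1: at line 2 remove [lbbby,umos] add [fcbsl] -> 12 lines: cxmkd ncit jtnw fcbsl buly gsm vumao ezp reepd nlas lqa aprjz
Hunk 2: at line 7 remove [ezp,reepd,nlas] add [jkah,ldu] -> 11 lines: cxmkd ncit jtnw fcbsl buly gsm vumao jkah ldu lqa aprjz
Hunk 3: at line 5 remove [vumao,jkah,ldu] add [kszr] -> 9 lines: cxmkd ncit jtnw fcbsl buly gsm kszr lqa aprjz
Hunk 4: at line 6 remove [kszr] add [nter] -> 9 lines: cxmkd ncit jtnw fcbsl buly gsm nter lqa aprjz
Hunk 5: at line 1 remove [jtnw,fcbsl] add [jzk] -> 8 lines: cxmkd ncit jzk buly gsm nter lqa aprjz
Hunk 6: at line 1 remove [jzk] add [fko] -> 8 lines: cxmkd ncit fko buly gsm nter lqa aprjz

Answer: cxmkd
ncit
fko
buly
gsm
nter
lqa
aprjz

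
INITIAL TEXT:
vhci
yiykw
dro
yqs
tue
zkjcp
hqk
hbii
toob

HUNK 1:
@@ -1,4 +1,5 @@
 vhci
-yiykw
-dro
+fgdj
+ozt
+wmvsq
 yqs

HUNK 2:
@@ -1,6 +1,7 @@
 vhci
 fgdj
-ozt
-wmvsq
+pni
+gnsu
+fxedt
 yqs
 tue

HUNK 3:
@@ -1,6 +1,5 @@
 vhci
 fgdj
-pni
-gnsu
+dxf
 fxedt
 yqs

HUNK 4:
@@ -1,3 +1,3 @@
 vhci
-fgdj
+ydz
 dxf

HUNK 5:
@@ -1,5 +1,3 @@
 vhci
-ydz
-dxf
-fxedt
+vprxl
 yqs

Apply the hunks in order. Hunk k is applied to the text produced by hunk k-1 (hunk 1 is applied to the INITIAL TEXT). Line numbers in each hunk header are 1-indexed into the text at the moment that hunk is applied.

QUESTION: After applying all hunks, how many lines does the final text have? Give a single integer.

Answer: 8

Derivation:
Hunk 1: at line 1 remove [yiykw,dro] add [fgdj,ozt,wmvsq] -> 10 lines: vhci fgdj ozt wmvsq yqs tue zkjcp hqk hbii toob
Hunk 2: at line 1 remove [ozt,wmvsq] add [pni,gnsu,fxedt] -> 11 lines: vhci fgdj pni gnsu fxedt yqs tue zkjcp hqk hbii toob
Hunk 3: at line 1 remove [pni,gnsu] add [dxf] -> 10 lines: vhci fgdj dxf fxedt yqs tue zkjcp hqk hbii toob
Hunk 4: at line 1 remove [fgdj] add [ydz] -> 10 lines: vhci ydz dxf fxedt yqs tue zkjcp hqk hbii toob
Hunk 5: at line 1 remove [ydz,dxf,fxedt] add [vprxl] -> 8 lines: vhci vprxl yqs tue zkjcp hqk hbii toob
Final line count: 8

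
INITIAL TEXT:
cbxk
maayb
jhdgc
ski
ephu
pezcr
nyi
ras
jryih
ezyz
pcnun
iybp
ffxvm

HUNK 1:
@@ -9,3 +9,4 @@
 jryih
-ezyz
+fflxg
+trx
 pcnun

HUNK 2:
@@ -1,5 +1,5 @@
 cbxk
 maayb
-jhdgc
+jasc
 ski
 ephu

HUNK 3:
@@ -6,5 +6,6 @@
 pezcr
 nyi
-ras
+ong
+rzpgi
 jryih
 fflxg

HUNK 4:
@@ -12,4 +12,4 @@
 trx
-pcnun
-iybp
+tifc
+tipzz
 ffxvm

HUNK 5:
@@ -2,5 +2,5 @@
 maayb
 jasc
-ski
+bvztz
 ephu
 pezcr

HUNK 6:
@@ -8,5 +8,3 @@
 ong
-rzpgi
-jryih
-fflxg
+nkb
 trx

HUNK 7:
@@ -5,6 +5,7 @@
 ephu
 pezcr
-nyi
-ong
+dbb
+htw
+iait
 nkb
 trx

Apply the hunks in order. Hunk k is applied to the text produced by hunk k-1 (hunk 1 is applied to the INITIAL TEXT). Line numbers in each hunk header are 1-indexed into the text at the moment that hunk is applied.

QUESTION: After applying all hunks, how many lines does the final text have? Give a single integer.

Answer: 14

Derivation:
Hunk 1: at line 9 remove [ezyz] add [fflxg,trx] -> 14 lines: cbxk maayb jhdgc ski ephu pezcr nyi ras jryih fflxg trx pcnun iybp ffxvm
Hunk 2: at line 1 remove [jhdgc] add [jasc] -> 14 lines: cbxk maayb jasc ski ephu pezcr nyi ras jryih fflxg trx pcnun iybp ffxvm
Hunk 3: at line 6 remove [ras] add [ong,rzpgi] -> 15 lines: cbxk maayb jasc ski ephu pezcr nyi ong rzpgi jryih fflxg trx pcnun iybp ffxvm
Hunk 4: at line 12 remove [pcnun,iybp] add [tifc,tipzz] -> 15 lines: cbxk maayb jasc ski ephu pezcr nyi ong rzpgi jryih fflxg trx tifc tipzz ffxvm
Hunk 5: at line 2 remove [ski] add [bvztz] -> 15 lines: cbxk maayb jasc bvztz ephu pezcr nyi ong rzpgi jryih fflxg trx tifc tipzz ffxvm
Hunk 6: at line 8 remove [rzpgi,jryih,fflxg] add [nkb] -> 13 lines: cbxk maayb jasc bvztz ephu pezcr nyi ong nkb trx tifc tipzz ffxvm
Hunk 7: at line 5 remove [nyi,ong] add [dbb,htw,iait] -> 14 lines: cbxk maayb jasc bvztz ephu pezcr dbb htw iait nkb trx tifc tipzz ffxvm
Final line count: 14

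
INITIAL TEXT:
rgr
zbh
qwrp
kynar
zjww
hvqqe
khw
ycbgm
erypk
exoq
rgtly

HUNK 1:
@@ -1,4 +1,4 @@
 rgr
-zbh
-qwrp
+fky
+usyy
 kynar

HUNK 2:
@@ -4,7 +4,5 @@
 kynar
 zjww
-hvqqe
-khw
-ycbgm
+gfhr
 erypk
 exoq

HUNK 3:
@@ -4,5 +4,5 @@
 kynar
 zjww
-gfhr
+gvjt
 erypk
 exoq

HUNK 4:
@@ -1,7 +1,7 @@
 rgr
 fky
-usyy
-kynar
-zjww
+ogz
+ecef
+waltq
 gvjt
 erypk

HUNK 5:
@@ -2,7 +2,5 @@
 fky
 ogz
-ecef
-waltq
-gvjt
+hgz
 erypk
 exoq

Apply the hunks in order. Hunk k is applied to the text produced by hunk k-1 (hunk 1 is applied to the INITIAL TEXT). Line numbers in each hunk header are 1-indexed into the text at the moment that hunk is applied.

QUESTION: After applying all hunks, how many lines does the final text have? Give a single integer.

Answer: 7

Derivation:
Hunk 1: at line 1 remove [zbh,qwrp] add [fky,usyy] -> 11 lines: rgr fky usyy kynar zjww hvqqe khw ycbgm erypk exoq rgtly
Hunk 2: at line 4 remove [hvqqe,khw,ycbgm] add [gfhr] -> 9 lines: rgr fky usyy kynar zjww gfhr erypk exoq rgtly
Hunk 3: at line 4 remove [gfhr] add [gvjt] -> 9 lines: rgr fky usyy kynar zjww gvjt erypk exoq rgtly
Hunk 4: at line 1 remove [usyy,kynar,zjww] add [ogz,ecef,waltq] -> 9 lines: rgr fky ogz ecef waltq gvjt erypk exoq rgtly
Hunk 5: at line 2 remove [ecef,waltq,gvjt] add [hgz] -> 7 lines: rgr fky ogz hgz erypk exoq rgtly
Final line count: 7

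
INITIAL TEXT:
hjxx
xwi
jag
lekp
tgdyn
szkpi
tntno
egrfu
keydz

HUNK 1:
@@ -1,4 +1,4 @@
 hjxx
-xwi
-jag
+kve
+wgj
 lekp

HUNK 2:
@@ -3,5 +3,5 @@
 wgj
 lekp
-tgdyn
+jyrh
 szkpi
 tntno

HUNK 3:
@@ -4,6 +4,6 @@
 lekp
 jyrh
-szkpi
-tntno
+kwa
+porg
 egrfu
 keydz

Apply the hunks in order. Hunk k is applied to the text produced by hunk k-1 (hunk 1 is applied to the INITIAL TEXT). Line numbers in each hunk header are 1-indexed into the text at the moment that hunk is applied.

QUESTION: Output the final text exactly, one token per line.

Answer: hjxx
kve
wgj
lekp
jyrh
kwa
porg
egrfu
keydz

Derivation:
Hunk 1: at line 1 remove [xwi,jag] add [kve,wgj] -> 9 lines: hjxx kve wgj lekp tgdyn szkpi tntno egrfu keydz
Hunk 2: at line 3 remove [tgdyn] add [jyrh] -> 9 lines: hjxx kve wgj lekp jyrh szkpi tntno egrfu keydz
Hunk 3: at line 4 remove [szkpi,tntno] add [kwa,porg] -> 9 lines: hjxx kve wgj lekp jyrh kwa porg egrfu keydz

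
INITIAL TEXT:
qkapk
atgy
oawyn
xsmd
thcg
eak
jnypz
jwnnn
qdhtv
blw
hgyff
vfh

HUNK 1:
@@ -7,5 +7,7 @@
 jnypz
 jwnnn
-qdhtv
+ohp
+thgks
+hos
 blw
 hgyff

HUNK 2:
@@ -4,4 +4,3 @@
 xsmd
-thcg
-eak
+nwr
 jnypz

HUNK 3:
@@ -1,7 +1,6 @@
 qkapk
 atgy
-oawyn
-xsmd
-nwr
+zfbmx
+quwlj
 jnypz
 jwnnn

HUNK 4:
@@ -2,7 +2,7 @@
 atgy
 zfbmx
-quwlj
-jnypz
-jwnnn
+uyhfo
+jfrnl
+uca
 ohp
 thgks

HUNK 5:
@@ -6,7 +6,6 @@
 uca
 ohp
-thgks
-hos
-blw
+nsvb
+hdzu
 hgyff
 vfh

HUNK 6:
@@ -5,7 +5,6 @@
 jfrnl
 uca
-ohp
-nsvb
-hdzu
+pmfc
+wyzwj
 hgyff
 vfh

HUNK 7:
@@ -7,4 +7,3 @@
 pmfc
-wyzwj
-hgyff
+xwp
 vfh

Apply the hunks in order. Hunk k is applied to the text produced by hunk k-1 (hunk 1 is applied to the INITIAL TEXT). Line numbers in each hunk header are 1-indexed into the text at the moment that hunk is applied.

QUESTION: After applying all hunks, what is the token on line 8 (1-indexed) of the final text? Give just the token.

Answer: xwp

Derivation:
Hunk 1: at line 7 remove [qdhtv] add [ohp,thgks,hos] -> 14 lines: qkapk atgy oawyn xsmd thcg eak jnypz jwnnn ohp thgks hos blw hgyff vfh
Hunk 2: at line 4 remove [thcg,eak] add [nwr] -> 13 lines: qkapk atgy oawyn xsmd nwr jnypz jwnnn ohp thgks hos blw hgyff vfh
Hunk 3: at line 1 remove [oawyn,xsmd,nwr] add [zfbmx,quwlj] -> 12 lines: qkapk atgy zfbmx quwlj jnypz jwnnn ohp thgks hos blw hgyff vfh
Hunk 4: at line 2 remove [quwlj,jnypz,jwnnn] add [uyhfo,jfrnl,uca] -> 12 lines: qkapk atgy zfbmx uyhfo jfrnl uca ohp thgks hos blw hgyff vfh
Hunk 5: at line 6 remove [thgks,hos,blw] add [nsvb,hdzu] -> 11 lines: qkapk atgy zfbmx uyhfo jfrnl uca ohp nsvb hdzu hgyff vfh
Hunk 6: at line 5 remove [ohp,nsvb,hdzu] add [pmfc,wyzwj] -> 10 lines: qkapk atgy zfbmx uyhfo jfrnl uca pmfc wyzwj hgyff vfh
Hunk 7: at line 7 remove [wyzwj,hgyff] add [xwp] -> 9 lines: qkapk atgy zfbmx uyhfo jfrnl uca pmfc xwp vfh
Final line 8: xwp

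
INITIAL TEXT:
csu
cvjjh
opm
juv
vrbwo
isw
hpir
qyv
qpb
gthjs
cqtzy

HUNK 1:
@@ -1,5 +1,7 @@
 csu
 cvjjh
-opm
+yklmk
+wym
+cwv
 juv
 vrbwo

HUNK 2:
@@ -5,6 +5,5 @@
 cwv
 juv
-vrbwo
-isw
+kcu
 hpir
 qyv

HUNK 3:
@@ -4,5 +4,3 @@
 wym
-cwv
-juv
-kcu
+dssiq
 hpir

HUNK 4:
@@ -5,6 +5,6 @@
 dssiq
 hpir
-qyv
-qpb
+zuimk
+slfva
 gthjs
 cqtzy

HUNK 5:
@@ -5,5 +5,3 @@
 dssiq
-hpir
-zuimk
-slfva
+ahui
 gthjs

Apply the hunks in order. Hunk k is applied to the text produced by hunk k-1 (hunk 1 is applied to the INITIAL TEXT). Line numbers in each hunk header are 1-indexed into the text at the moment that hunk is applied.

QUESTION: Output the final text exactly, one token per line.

Answer: csu
cvjjh
yklmk
wym
dssiq
ahui
gthjs
cqtzy

Derivation:
Hunk 1: at line 1 remove [opm] add [yklmk,wym,cwv] -> 13 lines: csu cvjjh yklmk wym cwv juv vrbwo isw hpir qyv qpb gthjs cqtzy
Hunk 2: at line 5 remove [vrbwo,isw] add [kcu] -> 12 lines: csu cvjjh yklmk wym cwv juv kcu hpir qyv qpb gthjs cqtzy
Hunk 3: at line 4 remove [cwv,juv,kcu] add [dssiq] -> 10 lines: csu cvjjh yklmk wym dssiq hpir qyv qpb gthjs cqtzy
Hunk 4: at line 5 remove [qyv,qpb] add [zuimk,slfva] -> 10 lines: csu cvjjh yklmk wym dssiq hpir zuimk slfva gthjs cqtzy
Hunk 5: at line 5 remove [hpir,zuimk,slfva] add [ahui] -> 8 lines: csu cvjjh yklmk wym dssiq ahui gthjs cqtzy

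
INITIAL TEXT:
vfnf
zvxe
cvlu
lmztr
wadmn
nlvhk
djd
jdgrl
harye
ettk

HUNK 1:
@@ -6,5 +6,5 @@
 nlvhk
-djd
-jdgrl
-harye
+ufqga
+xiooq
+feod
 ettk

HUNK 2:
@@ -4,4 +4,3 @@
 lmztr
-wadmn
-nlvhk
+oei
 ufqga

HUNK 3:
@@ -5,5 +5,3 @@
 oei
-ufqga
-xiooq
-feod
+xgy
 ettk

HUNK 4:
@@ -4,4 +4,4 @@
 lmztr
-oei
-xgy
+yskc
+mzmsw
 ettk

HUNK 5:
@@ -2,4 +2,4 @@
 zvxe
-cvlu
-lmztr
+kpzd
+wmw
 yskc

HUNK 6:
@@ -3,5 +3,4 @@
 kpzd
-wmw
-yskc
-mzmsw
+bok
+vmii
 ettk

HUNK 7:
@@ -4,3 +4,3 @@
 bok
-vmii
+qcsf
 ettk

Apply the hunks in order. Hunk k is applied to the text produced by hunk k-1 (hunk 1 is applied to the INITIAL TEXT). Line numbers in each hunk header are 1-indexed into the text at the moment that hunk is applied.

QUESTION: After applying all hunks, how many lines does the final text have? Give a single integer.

Hunk 1: at line 6 remove [djd,jdgrl,harye] add [ufqga,xiooq,feod] -> 10 lines: vfnf zvxe cvlu lmztr wadmn nlvhk ufqga xiooq feod ettk
Hunk 2: at line 4 remove [wadmn,nlvhk] add [oei] -> 9 lines: vfnf zvxe cvlu lmztr oei ufqga xiooq feod ettk
Hunk 3: at line 5 remove [ufqga,xiooq,feod] add [xgy] -> 7 lines: vfnf zvxe cvlu lmztr oei xgy ettk
Hunk 4: at line 4 remove [oei,xgy] add [yskc,mzmsw] -> 7 lines: vfnf zvxe cvlu lmztr yskc mzmsw ettk
Hunk 5: at line 2 remove [cvlu,lmztr] add [kpzd,wmw] -> 7 lines: vfnf zvxe kpzd wmw yskc mzmsw ettk
Hunk 6: at line 3 remove [wmw,yskc,mzmsw] add [bok,vmii] -> 6 lines: vfnf zvxe kpzd bok vmii ettk
Hunk 7: at line 4 remove [vmii] add [qcsf] -> 6 lines: vfnf zvxe kpzd bok qcsf ettk
Final line count: 6

Answer: 6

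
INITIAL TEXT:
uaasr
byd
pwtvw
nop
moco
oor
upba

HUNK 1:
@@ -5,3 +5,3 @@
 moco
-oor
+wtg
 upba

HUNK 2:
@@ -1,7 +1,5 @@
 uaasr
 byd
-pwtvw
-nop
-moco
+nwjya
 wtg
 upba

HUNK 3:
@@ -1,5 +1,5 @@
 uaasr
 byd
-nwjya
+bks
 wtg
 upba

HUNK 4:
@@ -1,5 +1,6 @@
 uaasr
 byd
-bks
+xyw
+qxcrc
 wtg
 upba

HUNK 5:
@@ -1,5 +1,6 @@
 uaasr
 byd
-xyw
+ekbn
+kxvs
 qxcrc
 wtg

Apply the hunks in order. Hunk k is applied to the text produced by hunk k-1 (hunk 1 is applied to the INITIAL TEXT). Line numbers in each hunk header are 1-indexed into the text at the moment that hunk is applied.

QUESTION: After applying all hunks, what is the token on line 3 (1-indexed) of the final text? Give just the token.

Hunk 1: at line 5 remove [oor] add [wtg] -> 7 lines: uaasr byd pwtvw nop moco wtg upba
Hunk 2: at line 1 remove [pwtvw,nop,moco] add [nwjya] -> 5 lines: uaasr byd nwjya wtg upba
Hunk 3: at line 1 remove [nwjya] add [bks] -> 5 lines: uaasr byd bks wtg upba
Hunk 4: at line 1 remove [bks] add [xyw,qxcrc] -> 6 lines: uaasr byd xyw qxcrc wtg upba
Hunk 5: at line 1 remove [xyw] add [ekbn,kxvs] -> 7 lines: uaasr byd ekbn kxvs qxcrc wtg upba
Final line 3: ekbn

Answer: ekbn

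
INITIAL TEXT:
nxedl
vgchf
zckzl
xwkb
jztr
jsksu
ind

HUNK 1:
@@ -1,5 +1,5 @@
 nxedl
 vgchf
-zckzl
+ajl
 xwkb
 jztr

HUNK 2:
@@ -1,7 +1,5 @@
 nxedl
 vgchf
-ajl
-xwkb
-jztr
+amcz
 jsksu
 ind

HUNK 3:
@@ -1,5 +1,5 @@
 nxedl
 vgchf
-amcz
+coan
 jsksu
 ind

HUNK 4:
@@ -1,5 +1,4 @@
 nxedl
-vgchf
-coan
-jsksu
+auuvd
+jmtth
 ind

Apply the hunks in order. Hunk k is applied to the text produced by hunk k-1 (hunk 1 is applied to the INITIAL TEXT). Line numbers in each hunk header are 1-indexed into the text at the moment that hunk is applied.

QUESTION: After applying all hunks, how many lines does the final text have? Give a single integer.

Hunk 1: at line 1 remove [zckzl] add [ajl] -> 7 lines: nxedl vgchf ajl xwkb jztr jsksu ind
Hunk 2: at line 1 remove [ajl,xwkb,jztr] add [amcz] -> 5 lines: nxedl vgchf amcz jsksu ind
Hunk 3: at line 1 remove [amcz] add [coan] -> 5 lines: nxedl vgchf coan jsksu ind
Hunk 4: at line 1 remove [vgchf,coan,jsksu] add [auuvd,jmtth] -> 4 lines: nxedl auuvd jmtth ind
Final line count: 4

Answer: 4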